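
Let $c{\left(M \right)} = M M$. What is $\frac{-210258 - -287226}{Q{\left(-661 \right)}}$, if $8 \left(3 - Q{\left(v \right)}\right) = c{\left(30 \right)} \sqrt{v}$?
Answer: $\frac{102624}{3718129} + \frac{3848400 i \sqrt{661}}{3718129} \approx 0.027601 + 26.611 i$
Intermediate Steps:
$c{\left(M \right)} = M^{2}$
$Q{\left(v \right)} = 3 - \frac{225 \sqrt{v}}{2}$ ($Q{\left(v \right)} = 3 - \frac{30^{2} \sqrt{v}}{8} = 3 - \frac{900 \sqrt{v}}{8} = 3 - \frac{225 \sqrt{v}}{2}$)
$\frac{-210258 - -287226}{Q{\left(-661 \right)}} = \frac{-210258 - -287226}{3 - \frac{225 \sqrt{-661}}{2}} = \frac{-210258 + 287226}{3 - \frac{225 i \sqrt{661}}{2}} = \frac{76968}{3 - \frac{225 i \sqrt{661}}{2}}$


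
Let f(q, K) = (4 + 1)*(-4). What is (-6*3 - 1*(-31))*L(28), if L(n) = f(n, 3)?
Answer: -260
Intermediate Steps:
f(q, K) = -20 (f(q, K) = 5*(-4) = -20)
L(n) = -20
(-6*3 - 1*(-31))*L(28) = (-6*3 - 1*(-31))*(-20) = (-18 + 31)*(-20) = 13*(-20) = -260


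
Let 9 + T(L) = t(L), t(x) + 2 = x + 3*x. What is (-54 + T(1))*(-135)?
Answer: 8235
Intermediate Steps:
t(x) = -2 + 4*x (t(x) = -2 + (x + 3*x) = -2 + 4*x)
T(L) = -11 + 4*L (T(L) = -9 + (-2 + 4*L) = -11 + 4*L)
(-54 + T(1))*(-135) = (-54 + (-11 + 4*1))*(-135) = (-54 + (-11 + 4))*(-135) = (-54 - 7)*(-135) = -61*(-135) = 8235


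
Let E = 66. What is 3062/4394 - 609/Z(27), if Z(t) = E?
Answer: -412309/48334 ≈ -8.5304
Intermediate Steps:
Z(t) = 66
3062/4394 - 609/Z(27) = 3062/4394 - 609/66 = 3062*(1/4394) - 609*1/66 = 1531/2197 - 203/22 = -412309/48334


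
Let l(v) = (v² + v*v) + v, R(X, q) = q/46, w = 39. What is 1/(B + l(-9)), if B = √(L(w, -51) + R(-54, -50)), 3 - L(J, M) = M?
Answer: 3519/537190 - √27991/537190 ≈ 0.0062393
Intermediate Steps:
L(J, M) = 3 - M
R(X, q) = q/46 (R(X, q) = q*(1/46) = q/46)
l(v) = v + 2*v² (l(v) = (v² + v²) + v = 2*v² + v = v + 2*v²)
B = √27991/23 (B = √((3 - 1*(-51)) + (1/46)*(-50)) = √((3 + 51) - 25/23) = √(54 - 25/23) = √(1217/23) = √27991/23 ≈ 7.2741)
1/(B + l(-9)) = 1/(√27991/23 - 9*(1 + 2*(-9))) = 1/(√27991/23 - 9*(1 - 18)) = 1/(√27991/23 - 9*(-17)) = 1/(√27991/23 + 153) = 1/(153 + √27991/23)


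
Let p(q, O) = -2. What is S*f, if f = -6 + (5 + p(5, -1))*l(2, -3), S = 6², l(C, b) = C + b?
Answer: -324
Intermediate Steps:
S = 36
f = -9 (f = -6 + (5 - 2)*(2 - 3) = -6 + 3*(-1) = -6 - 3 = -9)
S*f = 36*(-9) = -324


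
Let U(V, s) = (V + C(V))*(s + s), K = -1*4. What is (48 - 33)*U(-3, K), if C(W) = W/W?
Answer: 240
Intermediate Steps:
K = -4
C(W) = 1
U(V, s) = 2*s*(1 + V) (U(V, s) = (V + 1)*(s + s) = (1 + V)*(2*s) = 2*s*(1 + V))
(48 - 33)*U(-3, K) = (48 - 33)*(2*(-4)*(1 - 3)) = 15*(2*(-4)*(-2)) = 15*16 = 240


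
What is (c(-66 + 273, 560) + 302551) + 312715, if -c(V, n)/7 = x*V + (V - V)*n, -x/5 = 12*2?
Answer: 789146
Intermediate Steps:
x = -120 (x = -60*2 = -5*24 = -120)
c(V, n) = 840*V (c(V, n) = -7*(-120*V + (V - V)*n) = -7*(-120*V + 0*n) = -7*(-120*V + 0) = -(-840)*V = 840*V)
(c(-66 + 273, 560) + 302551) + 312715 = (840*(-66 + 273) + 302551) + 312715 = (840*207 + 302551) + 312715 = (173880 + 302551) + 312715 = 476431 + 312715 = 789146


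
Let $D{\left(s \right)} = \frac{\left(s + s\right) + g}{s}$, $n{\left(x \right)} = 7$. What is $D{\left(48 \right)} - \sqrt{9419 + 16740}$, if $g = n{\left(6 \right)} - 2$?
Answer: $\frac{101}{48} - \sqrt{26159} \approx -159.63$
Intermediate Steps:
$g = 5$ ($g = 7 - 2 = 5$)
$D{\left(s \right)} = \frac{5 + 2 s}{s}$ ($D{\left(s \right)} = \frac{\left(s + s\right) + 5}{s} = \frac{2 s + 5}{s} = \frac{5 + 2 s}{s}$)
$D{\left(48 \right)} - \sqrt{9419 + 16740} = \left(2 + \frac{5}{48}\right) - \sqrt{9419 + 16740} = \left(2 + 5 \cdot \frac{1}{48}\right) - \sqrt{26159} = \left(2 + \frac{5}{48}\right) - \sqrt{26159} = \frac{101}{48} - \sqrt{26159}$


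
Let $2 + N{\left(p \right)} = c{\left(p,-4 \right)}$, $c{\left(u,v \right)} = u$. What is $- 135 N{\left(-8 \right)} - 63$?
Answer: $1287$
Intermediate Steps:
$N{\left(p \right)} = -2 + p$
$- 135 N{\left(-8 \right)} - 63 = - 135 \left(-2 - 8\right) - 63 = \left(-135\right) \left(-10\right) - 63 = 1350 - 63 = 1287$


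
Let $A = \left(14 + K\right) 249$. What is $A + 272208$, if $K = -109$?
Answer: $248553$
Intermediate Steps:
$A = -23655$ ($A = \left(14 - 109\right) 249 = \left(-95\right) 249 = -23655$)
$A + 272208 = -23655 + 272208 = 248553$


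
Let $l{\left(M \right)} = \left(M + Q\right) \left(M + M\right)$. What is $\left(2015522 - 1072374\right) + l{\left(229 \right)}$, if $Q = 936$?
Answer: $1476718$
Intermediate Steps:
$l{\left(M \right)} = 2 M \left(936 + M\right)$ ($l{\left(M \right)} = \left(M + 936\right) \left(M + M\right) = \left(936 + M\right) 2 M = 2 M \left(936 + M\right)$)
$\left(2015522 - 1072374\right) + l{\left(229 \right)} = \left(2015522 - 1072374\right) + 2 \cdot 229 \left(936 + 229\right) = 943148 + 2 \cdot 229 \cdot 1165 = 943148 + 533570 = 1476718$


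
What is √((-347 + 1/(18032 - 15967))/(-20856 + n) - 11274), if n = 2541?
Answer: 2*I*√17917967692530059/2521365 ≈ 106.18*I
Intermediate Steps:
√((-347 + 1/(18032 - 15967))/(-20856 + n) - 11274) = √((-347 + 1/(18032 - 15967))/(-20856 + 2541) - 11274) = √((-347 + 1/2065)/(-18315) - 11274) = √((-347 + 1/2065)*(-1/18315) - 11274) = √(-716554/2065*(-1/18315) - 11274) = √(716554/37820475 - 11274) = √(-426387318596/37820475) = 2*I*√17917967692530059/2521365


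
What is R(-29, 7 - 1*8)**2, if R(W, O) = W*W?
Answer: 707281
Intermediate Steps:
R(W, O) = W**2
R(-29, 7 - 1*8)**2 = ((-29)**2)**2 = 841**2 = 707281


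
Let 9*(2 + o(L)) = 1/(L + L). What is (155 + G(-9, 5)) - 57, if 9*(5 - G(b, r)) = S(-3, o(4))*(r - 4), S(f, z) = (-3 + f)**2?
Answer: 99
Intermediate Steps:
o(L) = -2 + 1/(18*L) (o(L) = -2 + 1/(9*(L + L)) = -2 + 1/(9*((2*L))) = -2 + (1/(2*L))/9 = -2 + 1/(18*L))
G(b, r) = 21 - 4*r (G(b, r) = 5 - (-3 - 3)**2*(r - 4)/9 = 5 - (-6)**2*(-4 + r)/9 = 5 - 4*(-4 + r) = 5 - (-144 + 36*r)/9 = 5 + (16 - 4*r) = 21 - 4*r)
(155 + G(-9, 5)) - 57 = (155 + (21 - 4*5)) - 57 = (155 + (21 - 20)) - 57 = (155 + 1) - 57 = 156 - 57 = 99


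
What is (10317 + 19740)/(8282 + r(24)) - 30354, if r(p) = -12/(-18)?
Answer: -754146021/24848 ≈ -30350.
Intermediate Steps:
r(p) = 2/3 (r(p) = -12*(-1/18) = 2/3)
(10317 + 19740)/(8282 + r(24)) - 30354 = (10317 + 19740)/(8282 + 2/3) - 30354 = 30057/(24848/3) - 30354 = 30057*(3/24848) - 30354 = 90171/24848 - 30354 = -754146021/24848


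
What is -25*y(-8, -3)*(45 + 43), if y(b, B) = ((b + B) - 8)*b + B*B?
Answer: -354200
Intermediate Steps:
y(b, B) = B**2 + b*(-8 + B + b) (y(b, B) = ((B + b) - 8)*b + B**2 = (-8 + B + b)*b + B**2 = b*(-8 + B + b) + B**2 = B**2 + b*(-8 + B + b))
-25*y(-8, -3)*(45 + 43) = -25*((-3)**2 + (-8)**2 - 8*(-8) - 3*(-8))*(45 + 43) = -25*(9 + 64 + 64 + 24)*88 = -4025*88 = -25*14168 = -354200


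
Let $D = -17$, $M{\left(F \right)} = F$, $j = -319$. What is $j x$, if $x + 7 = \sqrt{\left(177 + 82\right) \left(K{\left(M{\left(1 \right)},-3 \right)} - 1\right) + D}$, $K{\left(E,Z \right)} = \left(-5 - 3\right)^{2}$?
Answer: $2233 - 3190 \sqrt{163} \approx -38494.0$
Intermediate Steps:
$K{\left(E,Z \right)} = 64$ ($K{\left(E,Z \right)} = \left(-8\right)^{2} = 64$)
$x = -7 + 10 \sqrt{163}$ ($x = -7 + \sqrt{\left(177 + 82\right) \left(64 - 1\right) - 17} = -7 + \sqrt{259 \cdot 63 - 17} = -7 + \sqrt{16317 - 17} = -7 + \sqrt{16300} = -7 + 10 \sqrt{163} \approx 120.67$)
$j x = - 319 \left(-7 + 10 \sqrt{163}\right) = 2233 - 3190 \sqrt{163}$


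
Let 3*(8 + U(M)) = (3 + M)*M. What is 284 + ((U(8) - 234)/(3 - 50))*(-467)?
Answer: -257902/141 ≈ -1829.1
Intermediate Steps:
U(M) = -8 + M*(3 + M)/3 (U(M) = -8 + ((3 + M)*M)/3 = -8 + (M*(3 + M))/3 = -8 + M*(3 + M)/3)
284 + ((U(8) - 234)/(3 - 50))*(-467) = 284 + (((-8 + 8 + (1/3)*8**2) - 234)/(3 - 50))*(-467) = 284 + (((-8 + 8 + (1/3)*64) - 234)/(-47))*(-467) = 284 + (((-8 + 8 + 64/3) - 234)*(-1/47))*(-467) = 284 + ((64/3 - 234)*(-1/47))*(-467) = 284 - 638/3*(-1/47)*(-467) = 284 + (638/141)*(-467) = 284 - 297946/141 = -257902/141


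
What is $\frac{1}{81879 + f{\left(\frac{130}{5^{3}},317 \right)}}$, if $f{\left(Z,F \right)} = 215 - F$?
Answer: $\frac{1}{81777} \approx 1.2228 \cdot 10^{-5}$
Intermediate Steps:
$\frac{1}{81879 + f{\left(\frac{130}{5^{3}},317 \right)}} = \frac{1}{81879 + \left(215 - 317\right)} = \frac{1}{81879 - 102} = \frac{1}{81777}$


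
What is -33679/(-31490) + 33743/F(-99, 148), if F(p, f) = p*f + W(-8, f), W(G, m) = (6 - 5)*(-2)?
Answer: -142258751/115363615 ≈ -1.2331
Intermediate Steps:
W(G, m) = -2 (W(G, m) = 1*(-2) = -2)
F(p, f) = -2 + f*p (F(p, f) = p*f - 2 = f*p - 2 = -2 + f*p)
-33679/(-31490) + 33743/F(-99, 148) = -33679/(-31490) + 33743/(-2 + 148*(-99)) = -33679*(-1/31490) + 33743/(-2 - 14652) = 33679/31490 + 33743/(-14654) = 33679/31490 + 33743*(-1/14654) = 33679/31490 - 33743/14654 = -142258751/115363615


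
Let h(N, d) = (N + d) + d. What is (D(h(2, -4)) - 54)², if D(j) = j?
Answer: 3600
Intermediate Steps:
h(N, d) = N + 2*d
(D(h(2, -4)) - 54)² = ((2 + 2*(-4)) - 54)² = ((2 - 8) - 54)² = (-6 - 54)² = (-60)² = 3600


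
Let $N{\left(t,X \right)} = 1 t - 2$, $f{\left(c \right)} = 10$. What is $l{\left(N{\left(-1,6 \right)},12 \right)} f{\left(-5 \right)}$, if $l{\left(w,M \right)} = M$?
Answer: $120$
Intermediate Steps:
$N{\left(t,X \right)} = -2 + t$ ($N{\left(t,X \right)} = t - 2 = -2 + t$)
$l{\left(N{\left(-1,6 \right)},12 \right)} f{\left(-5 \right)} = 12 \cdot 10 = 120$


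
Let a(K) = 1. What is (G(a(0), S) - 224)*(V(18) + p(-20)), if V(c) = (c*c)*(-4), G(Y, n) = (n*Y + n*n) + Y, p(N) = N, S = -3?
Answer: 285572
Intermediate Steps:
G(Y, n) = Y + n² + Y*n (G(Y, n) = (Y*n + n²) + Y = (n² + Y*n) + Y = Y + n² + Y*n)
V(c) = -4*c² (V(c) = c²*(-4) = -4*c²)
(G(a(0), S) - 224)*(V(18) + p(-20)) = ((1 + (-3)² + 1*(-3)) - 224)*(-4*18² - 20) = ((1 + 9 - 3) - 224)*(-4*324 - 20) = (7 - 224)*(-1296 - 20) = -217*(-1316) = 285572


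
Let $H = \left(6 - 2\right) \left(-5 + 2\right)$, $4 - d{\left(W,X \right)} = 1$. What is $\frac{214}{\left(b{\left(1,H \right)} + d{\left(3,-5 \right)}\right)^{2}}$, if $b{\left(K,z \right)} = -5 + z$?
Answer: $\frac{107}{98} \approx 1.0918$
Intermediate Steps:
$d{\left(W,X \right)} = 3$ ($d{\left(W,X \right)} = 4 - 1 = 3$)
$H = -12$ ($H = 4 \left(-3\right) = -12$)
$\frac{214}{\left(b{\left(1,H \right)} + d{\left(3,-5 \right)}\right)^{2}} = \frac{214}{\left(\left(-5 - 12\right) + 3\right)^{2}} = \frac{214}{\left(-17 + 3\right)^{2}} = \frac{214}{\left(-14\right)^{2}} = \frac{214}{196} = 214 \cdot \frac{1}{196} = \frac{107}{98}$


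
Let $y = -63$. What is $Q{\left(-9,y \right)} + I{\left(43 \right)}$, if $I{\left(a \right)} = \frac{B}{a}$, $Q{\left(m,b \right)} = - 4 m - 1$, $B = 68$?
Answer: $\frac{1573}{43} \approx 36.581$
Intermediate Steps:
$Q{\left(m,b \right)} = -1 - 4 m$
$I{\left(a \right)} = \frac{68}{a}$
$Q{\left(-9,y \right)} + I{\left(43 \right)} = \left(-1 - -36\right) + \frac{68}{43} = \left(-1 + 36\right) + 68 \cdot \frac{1}{43} = 35 + \frac{68}{43} = \frac{1573}{43}$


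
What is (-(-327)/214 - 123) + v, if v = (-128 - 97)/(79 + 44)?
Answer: -1081845/8774 ≈ -123.30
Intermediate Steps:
v = -75/41 (v = -225/123 = -225*1/123 = -75/41 ≈ -1.8293)
(-(-327)/214 - 123) + v = (-(-327)/214 - 123) - 75/41 = (-1*(-327/214) - 123) - 75/41 = (327/214 - 123) - 75/41 = -25995/214 - 75/41 = -1081845/8774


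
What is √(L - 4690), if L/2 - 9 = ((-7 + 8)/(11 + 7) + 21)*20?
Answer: 2*I*√8617/3 ≈ 61.885*I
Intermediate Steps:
L = 7742/9 (L = 18 + 2*(((-7 + 8)/(11 + 7) + 21)*20) = 18 + 2*((1/18 + 21)*20) = 18 + 2*((379/18)*20) = 18 + 2*(3790/9) = 18 + 7580/9 = 7742/9 ≈ 860.22)
√(L - 4690) = √(7742/9 - 4690) = √(-34468/9) = 2*I*√8617/3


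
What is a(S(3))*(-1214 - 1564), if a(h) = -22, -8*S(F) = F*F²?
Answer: 61116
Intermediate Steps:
S(F) = -F³/8 (S(F) = -F*F²/8 = -F³/8)
a(S(3))*(-1214 - 1564) = -22*(-1214 - 1564) = -22*(-2778) = 61116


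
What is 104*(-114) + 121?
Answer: -11735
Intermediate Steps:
104*(-114) + 121 = -11856 + 121 = -11735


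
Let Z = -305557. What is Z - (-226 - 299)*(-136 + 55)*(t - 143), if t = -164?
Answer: 12749618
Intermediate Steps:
Z - (-226 - 299)*(-136 + 55)*(t - 143) = -305557 - (-226 - 299)*(-136 + 55)*(-164 - 143) = -305557 - (-525)*(-81*(-307)) = -305557 - (-525)*24867 = -305557 - 1*(-13055175) = -305557 + 13055175 = 12749618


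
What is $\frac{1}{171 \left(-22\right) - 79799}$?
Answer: $- \frac{1}{83561} \approx -1.1967 \cdot 10^{-5}$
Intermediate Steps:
$\frac{1}{171 \left(-22\right) - 79799} = \frac{1}{-3762 - 79799} = \frac{1}{-83561} = - \frac{1}{83561}$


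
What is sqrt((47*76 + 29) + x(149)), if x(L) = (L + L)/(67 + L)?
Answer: sqrt(1167171)/18 ≈ 60.020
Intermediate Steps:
x(L) = 2*L/(67 + L) (x(L) = (2*L)/(67 + L) = 2*L/(67 + L))
sqrt((47*76 + 29) + x(149)) = sqrt((47*76 + 29) + 2*149/(67 + 149)) = sqrt((3572 + 29) + 2*149/216) = sqrt(3601 + 2*149*(1/216)) = sqrt(3601 + 149/108) = sqrt(389057/108) = sqrt(1167171)/18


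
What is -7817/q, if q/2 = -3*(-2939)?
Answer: -7817/17634 ≈ -0.44329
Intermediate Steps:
q = 17634 (q = 2*(-3*(-2939)) = 2*(-1*(-8817)) = 2*8817 = 17634)
-7817/q = -7817/17634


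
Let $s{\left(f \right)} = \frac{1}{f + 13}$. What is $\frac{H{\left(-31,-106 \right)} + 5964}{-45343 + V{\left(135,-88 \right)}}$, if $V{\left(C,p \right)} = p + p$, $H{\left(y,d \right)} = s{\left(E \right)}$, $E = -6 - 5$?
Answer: $- \frac{11929}{91038} \approx -0.13103$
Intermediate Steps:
$E = -11$ ($E = -6 - 5 = -11$)
$s{\left(f \right)} = \frac{1}{13 + f}$
$H{\left(y,d \right)} = \frac{1}{2}$ ($H{\left(y,d \right)} = \frac{1}{13 - 11} = \frac{1}{2}$)
$V{\left(C,p \right)} = 2 p$
$\frac{H{\left(-31,-106 \right)} + 5964}{-45343 + V{\left(135,-88 \right)}} = \frac{\frac{1}{2} + 5964}{-45343 + 2 \left(-88\right)} = \frac{11929}{2 \left(-45343 - 176\right)} = \frac{11929}{2 \left(-45519\right)} = \frac{11929}{2} \left(- \frac{1}{45519}\right) = - \frac{11929}{91038}$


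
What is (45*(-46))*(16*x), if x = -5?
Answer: 165600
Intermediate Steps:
(45*(-46))*(16*x) = (45*(-46))*(16*(-5)) = -2070*(-80) = 165600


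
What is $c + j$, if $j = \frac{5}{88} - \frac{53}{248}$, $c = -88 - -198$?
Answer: $\frac{74913}{682} \approx 109.84$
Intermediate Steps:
$c = 110$ ($c = -88 + 198 = 110$)
$j = - \frac{107}{682}$ ($j = 5 \cdot \frac{1}{88} - \frac{53}{248} = \frac{5}{88} - \frac{53}{248} = - \frac{107}{682} \approx -0.15689$)
$c + j = 110 - \frac{107}{682} = \frac{74913}{682}$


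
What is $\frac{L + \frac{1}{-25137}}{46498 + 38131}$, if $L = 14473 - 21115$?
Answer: $- \frac{166959955}{2127319173} \approx -0.078484$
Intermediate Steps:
$L = -6642$ ($L = 14473 - 21115 = -6642$)
$\frac{L + \frac{1}{-25137}}{46498 + 38131} = \frac{-6642 + \frac{1}{-25137}}{46498 + 38131} = \frac{-6642 - \frac{1}{25137}}{84629} = \left(- \frac{166959955}{25137}\right) \frac{1}{84629} = - \frac{166959955}{2127319173}$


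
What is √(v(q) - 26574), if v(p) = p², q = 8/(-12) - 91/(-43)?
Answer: I*√442182965/129 ≈ 163.01*I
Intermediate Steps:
q = 187/129 (q = 8*(-1/12) - 91*(-1/43) = -⅔ + 91/43 = 187/129 ≈ 1.4496)
√(v(q) - 26574) = √((187/129)² - 26574) = √(34969/16641 - 26574) = √(-442182965/16641) = I*√442182965/129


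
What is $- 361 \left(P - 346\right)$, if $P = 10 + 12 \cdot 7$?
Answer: $90972$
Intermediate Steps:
$P = 94$ ($P = 10 + 84 = 94$)
$- 361 \left(P - 346\right) = - 361 \left(94 - 346\right) = \left(-361\right) \left(-252\right) = 90972$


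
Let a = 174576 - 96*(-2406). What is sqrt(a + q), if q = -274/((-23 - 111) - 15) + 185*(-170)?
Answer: 4*sqrt(519092458)/149 ≈ 611.64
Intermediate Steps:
a = 405552 (a = 174576 + 230976 = 405552)
q = -4685776/149 (q = -274/(-134 - 15) - 31450 = -274/(-149) - 31450 = -274*(-1/149) - 31450 = 274/149 - 31450 = -4685776/149 ≈ -31448.)
sqrt(a + q) = sqrt(405552 - 4685776/149) = sqrt(55741472/149) = 4*sqrt(519092458)/149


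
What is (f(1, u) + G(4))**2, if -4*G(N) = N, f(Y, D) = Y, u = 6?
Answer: 0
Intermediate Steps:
G(N) = -N/4
(f(1, u) + G(4))**2 = (1 - 1/4*4)**2 = (1 - 1)**2 = 0**2 = 0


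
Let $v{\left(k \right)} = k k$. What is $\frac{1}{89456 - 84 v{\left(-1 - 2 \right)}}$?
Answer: $\frac{1}{88700} \approx 1.1274 \cdot 10^{-5}$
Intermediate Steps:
$v{\left(k \right)} = k^{2}$
$\frac{1}{89456 - 84 v{\left(-1 - 2 \right)}} = \frac{1}{89456 - 84 \left(-1 - 2\right)^{2}} = \frac{1}{89456 - 84 \left(-3\right)^{2}} = \frac{1}{89456 - 756} = \frac{1}{88700}$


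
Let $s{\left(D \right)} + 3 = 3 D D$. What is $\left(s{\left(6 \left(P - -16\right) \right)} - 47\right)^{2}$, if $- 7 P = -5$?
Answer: $\frac{2178463825444}{2401} \approx 9.0732 \cdot 10^{8}$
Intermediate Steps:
$P = \frac{5}{7}$ ($P = \left(- \frac{1}{7}\right) \left(-5\right) = \frac{5}{7} \approx 0.71429$)
$s{\left(D \right)} = -3 + 3 D^{2}$ ($s{\left(D \right)} = -3 + 3 D D = -3 + 3 D^{2}$)
$\left(s{\left(6 \left(P - -16\right) \right)} - 47\right)^{2} = \left(\left(-3 + 3 \left(6 \left(\frac{5}{7} - -16\right)\right)^{2}\right) - 47\right)^{2} = \left(\left(-3 + 3 \left(6 \left(\frac{5}{7} + 16\right)\right)^{2}\right) - 47\right)^{2} = \left(\left(-3 + 3 \left(6 \cdot \frac{117}{7}\right)^{2}\right) - 47\right)^{2} = \left(\left(-3 + 3 \left(\frac{702}{7}\right)^{2}\right) - 47\right)^{2} = \left(\left(-3 + 3 \cdot \frac{492804}{49}\right) - 47\right)^{2} = \left(\left(-3 + \frac{1478412}{49}\right) - 47\right)^{2} = \left(\frac{1478265}{49} - 47\right)^{2} = \left(\frac{1475962}{49}\right)^{2} = \frac{2178463825444}{2401}$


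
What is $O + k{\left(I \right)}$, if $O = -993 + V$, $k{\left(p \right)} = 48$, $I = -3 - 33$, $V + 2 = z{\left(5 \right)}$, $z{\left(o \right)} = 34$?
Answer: $-913$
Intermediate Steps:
$V = 32$ ($V = -2 + 34 = 32$)
$I = -36$ ($I = -3 - 33 = -36$)
$O = -961$ ($O = -993 + 32 = -961$)
$O + k{\left(I \right)} = -961 + 48 = -913$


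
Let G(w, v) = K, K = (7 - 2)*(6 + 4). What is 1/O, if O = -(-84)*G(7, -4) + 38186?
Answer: 1/42386 ≈ 2.3593e-5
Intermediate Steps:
K = 50 (K = 5*10 = 50)
G(w, v) = 50
O = 42386 (O = -(-84)*50 + 38186 = -21*(-200) + 38186 = 4200 + 38186 = 42386)
1/O = 1/42386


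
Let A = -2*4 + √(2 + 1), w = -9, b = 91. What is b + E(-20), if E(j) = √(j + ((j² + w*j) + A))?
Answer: 91 + √(552 + √3) ≈ 114.53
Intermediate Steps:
A = -8 + √3 ≈ -6.2680
E(j) = √(-8 + √3 + j² - 8*j) (E(j) = √(j + ((j² - 9*j) + (-8 + √3))) = √(j + (-8 + √3 + j² - 9*j)) = √(-8 + √3 + j² - 8*j))
b + E(-20) = 91 + √(-8 + √3 + (-20)² - 8*(-20)) = 91 + √(-8 + √3 + 400 + 160) = 91 + √(552 + √3)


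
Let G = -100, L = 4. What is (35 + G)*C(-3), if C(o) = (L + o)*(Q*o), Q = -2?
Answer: -390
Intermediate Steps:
C(o) = -2*o*(4 + o) (C(o) = (4 + o)*(-2*o) = -2*o*(4 + o))
(35 + G)*C(-3) = (35 - 100)*(-2*(-3)*(4 - 3)) = -(-130)*(-3) = -65*6 = -390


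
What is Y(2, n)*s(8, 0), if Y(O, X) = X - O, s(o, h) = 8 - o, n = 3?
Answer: 0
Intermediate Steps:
Y(2, n)*s(8, 0) = (3 - 1*2)*(8 - 1*8) = (3 - 2)*(8 - 8) = 1*0 = 0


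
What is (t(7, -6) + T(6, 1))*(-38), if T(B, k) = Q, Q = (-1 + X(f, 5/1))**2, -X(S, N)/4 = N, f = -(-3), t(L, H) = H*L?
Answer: -15162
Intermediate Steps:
f = 3 (f = -3*(-1) = 3)
X(S, N) = -4*N
Q = 441 (Q = (-1 - 20/1)**2 = (-1 - 20)**2 = (-21)**2 = 441)
T(B, k) = 441
(t(7, -6) + T(6, 1))*(-38) = (-6*7 + 441)*(-38) = (-42 + 441)*(-38) = 399*(-38) = -15162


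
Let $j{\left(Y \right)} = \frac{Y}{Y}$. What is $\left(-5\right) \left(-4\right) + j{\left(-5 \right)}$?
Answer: $21$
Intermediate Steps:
$j{\left(Y \right)} = 1$
$\left(-5\right) \left(-4\right) + j{\left(-5 \right)} = \left(-5\right) \left(-4\right) + 1 = 20 + 1 = 21$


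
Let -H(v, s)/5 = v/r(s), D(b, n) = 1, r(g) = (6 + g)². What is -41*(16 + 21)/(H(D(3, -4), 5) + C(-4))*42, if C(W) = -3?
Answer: 3854697/184 ≈ 20949.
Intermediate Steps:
H(v, s) = -5*v/(6 + s)² (H(v, s) = -5*v/((6 + s)²) = -5*v/(6 + s)²)
-41*(16 + 21)/(H(D(3, -4), 5) + C(-4))*42 = -41*(16 + 21)/(-5*1/(6 + 5)² - 3)*42 = -1517/(-5*1/11² - 3)*42 = -1517/(-5*1*1/121 - 3)*42 = -1517/(-5/121 - 3)*42 = -1517/(-368/121)*42 = -1517*(-121)/368*42 = -41*(-4477/368)*42 = (183557/368)*42 = 3854697/184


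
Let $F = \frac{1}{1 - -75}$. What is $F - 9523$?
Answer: $- \frac{723747}{76} \approx -9523.0$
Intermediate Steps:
$F = \frac{1}{76}$ ($F = \frac{1}{1 + 75} = \frac{1}{76} \approx 0.013158$)
$F - 9523 = \frac{1}{76} - 9523 = - \frac{723747}{76}$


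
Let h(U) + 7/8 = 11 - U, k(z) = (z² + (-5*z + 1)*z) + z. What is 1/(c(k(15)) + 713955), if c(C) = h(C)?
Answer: 8/5718681 ≈ 1.3989e-6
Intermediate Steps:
k(z) = z + z² + z*(1 - 5*z) (k(z) = (z² + (1 - 5*z)*z) + z = (z² + z*(1 - 5*z)) + z = z + z² + z*(1 - 5*z))
h(U) = 81/8 - U (h(U) = -7/8 + (11 - U) = 81/8 - U)
c(C) = 81/8 - C
1/(c(k(15)) + 713955) = 1/((81/8 - 2*15*(1 - 2*15)) + 713955) = 1/((81/8 - 2*15*(1 - 30)) + 713955) = 1/((81/8 - 2*15*(-29)) + 713955) = 1/((81/8 - 1*(-870)) + 713955) = 1/((81/8 + 870) + 713955) = 1/(7041/8 + 713955) = 1/(5718681/8) = 8/5718681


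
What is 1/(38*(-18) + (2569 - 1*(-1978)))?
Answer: 1/3863 ≈ 0.00025887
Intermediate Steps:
1/(38*(-18) + (2569 - 1*(-1978))) = 1/(-684 + (2569 + 1978)) = 1/(-684 + 4547) = 1/3863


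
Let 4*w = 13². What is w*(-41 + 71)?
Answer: 2535/2 ≈ 1267.5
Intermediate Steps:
w = 169/4 (w = (¼)*13² = (¼)*169 = 169/4 ≈ 42.250)
w*(-41 + 71) = 169*(-41 + 71)/4 = (169/4)*30 = 2535/2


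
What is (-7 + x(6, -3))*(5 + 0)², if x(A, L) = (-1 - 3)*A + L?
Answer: -850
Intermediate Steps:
x(A, L) = L - 4*A (x(A, L) = -4*A + L = L - 4*A)
(-7 + x(6, -3))*(5 + 0)² = (-7 + (-3 - 4*6))*(5 + 0)² = (-7 + (-3 - 24))*5² = (-7 - 27)*25 = -34*25 = -850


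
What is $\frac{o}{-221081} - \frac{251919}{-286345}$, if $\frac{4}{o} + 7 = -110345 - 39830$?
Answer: $\frac{4182156033401639}{4753668715818995} \approx 0.87977$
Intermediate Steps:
$o = - \frac{2}{75091}$ ($o = \frac{4}{-7 - 150175} = \frac{4}{-150182} = 4 \left(- \frac{1}{150182}\right) = - \frac{2}{75091} \approx -2.6634 \cdot 10^{-5}$)
$\frac{o}{-221081} - \frac{251919}{-286345} = - \frac{2}{75091 \left(-221081\right)} - \frac{251919}{-286345} = \left(- \frac{2}{75091}\right) \left(- \frac{1}{221081}\right) - - \frac{251919}{286345} = \frac{2}{16601193371} + \frac{251919}{286345} = \frac{4182156033401639}{4753668715818995}$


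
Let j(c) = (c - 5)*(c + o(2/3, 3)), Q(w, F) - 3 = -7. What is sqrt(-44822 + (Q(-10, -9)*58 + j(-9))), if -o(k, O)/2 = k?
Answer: 2*I*sqrt(101046)/3 ≈ 211.92*I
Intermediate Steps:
o(k, O) = -2*k
Q(w, F) = -4 (Q(w, F) = 3 - 7 = -4)
j(c) = (-5 + c)*(-4/3 + c) (j(c) = (c - 5)*(c - 4/3) = (-5 + c)*(c - 4/3) = (-5 + c)*(-4/3 + c))
sqrt(-44822 + (Q(-10, -9)*58 + j(-9))) = sqrt(-44822 + (-4*58 + (20/3 + (-9)**2 - 19/3*(-9)))) = sqrt(-44822 + (-232 + (20/3 + 81 + 57))) = sqrt(-44822 + (-232 + 434/3)) = sqrt(-44822 - 262/3) = sqrt(-134728/3) = 2*I*sqrt(101046)/3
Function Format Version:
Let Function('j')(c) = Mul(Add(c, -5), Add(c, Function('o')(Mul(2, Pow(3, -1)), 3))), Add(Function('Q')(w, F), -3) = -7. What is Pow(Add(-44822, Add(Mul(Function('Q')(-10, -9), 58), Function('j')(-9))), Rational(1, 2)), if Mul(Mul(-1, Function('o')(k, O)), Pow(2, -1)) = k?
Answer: Mul(Rational(2, 3), I, Pow(101046, Rational(1, 2))) ≈ Mul(211.92, I)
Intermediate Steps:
Function('o')(k, O) = Mul(-2, k)
Function('Q')(w, F) = -4 (Function('Q')(w, F) = Add(3, -7) = -4)
Function('j')(c) = Mul(Add(-5, c), Add(Rational(-4, 3), c)) (Function('j')(c) = Mul(Add(c, -5), Add(c, Mul(-2, Mul(2, Pow(3, -1))))) = Mul(Add(-5, c), Add(c, Mul(-2, Mul(2, Rational(1, 3))))) = Mul(Add(-5, c), Add(c, Mul(-2, Rational(2, 3)))) = Mul(Add(-5, c), Add(c, Rational(-4, 3))) = Mul(Add(-5, c), Add(Rational(-4, 3), c)))
Pow(Add(-44822, Add(Mul(Function('Q')(-10, -9), 58), Function('j')(-9))), Rational(1, 2)) = Pow(Add(-44822, Add(Mul(-4, 58), Add(Rational(20, 3), Pow(-9, 2), Mul(Rational(-19, 3), -9)))), Rational(1, 2)) = Pow(Add(-44822, Add(-232, Add(Rational(20, 3), 81, 57))), Rational(1, 2)) = Pow(Add(-44822, Add(-232, Rational(434, 3))), Rational(1, 2)) = Pow(Add(-44822, Rational(-262, 3)), Rational(1, 2)) = Pow(Rational(-134728, 3), Rational(1, 2)) = Mul(Rational(2, 3), I, Pow(101046, Rational(1, 2)))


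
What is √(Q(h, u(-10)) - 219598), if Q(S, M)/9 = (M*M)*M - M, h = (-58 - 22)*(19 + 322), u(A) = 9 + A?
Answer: I*√219598 ≈ 468.61*I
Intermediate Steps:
h = -27280 (h = -80*341 = -27280)
Q(S, M) = -9*M + 9*M³ (Q(S, M) = 9*((M*M)*M - M) = 9*(M²*M - M) = 9*(M³ - M) = -9*M + 9*M³)
√(Q(h, u(-10)) - 219598) = √(9*(9 - 10)*(-1 + (9 - 10)²) - 219598) = √(9*(-1)*(-1 + (-1)²) - 219598) = √(9*(-1)*(-1 + 1) - 219598) = √(9*(-1)*0 - 219598) = √(0 - 219598) = √(-219598) = I*√219598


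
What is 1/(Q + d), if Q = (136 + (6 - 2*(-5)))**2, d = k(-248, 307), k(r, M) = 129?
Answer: 1/23233 ≈ 4.3042e-5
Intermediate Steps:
d = 129
Q = 23104 (Q = (136 + (6 + 10))**2 = (136 + 16)**2 = 152**2 = 23104)
1/(Q + d) = 1/(23104 + 129) = 1/23233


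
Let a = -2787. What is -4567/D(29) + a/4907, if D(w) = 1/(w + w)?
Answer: -1299798389/4907 ≈ -2.6489e+5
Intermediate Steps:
D(w) = 1/(2*w)
-4567/D(29) + a/4907 = -4567/((½)/29) - 2787/4907 = -4567/((½)*(1/29)) - 2787*1/4907 = -4567/1/58 - 2787/4907 = -4567*58 - 2787/4907 = -264886 - 2787/4907 = -1299798389/4907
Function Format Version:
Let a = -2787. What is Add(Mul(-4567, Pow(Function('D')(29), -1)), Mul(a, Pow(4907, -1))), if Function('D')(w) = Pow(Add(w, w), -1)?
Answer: Rational(-1299798389, 4907) ≈ -2.6489e+5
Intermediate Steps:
Function('D')(w) = Mul(Rational(1, 2), Pow(w, -1)) (Function('D')(w) = Pow(Mul(2, w), -1) = Mul(Rational(1, 2), Pow(w, -1)))
Add(Mul(-4567, Pow(Function('D')(29), -1)), Mul(a, Pow(4907, -1))) = Add(Mul(-4567, Pow(Mul(Rational(1, 2), Pow(29, -1)), -1)), Mul(-2787, Pow(4907, -1))) = Add(Mul(-4567, Pow(Mul(Rational(1, 2), Rational(1, 29)), -1)), Mul(-2787, Rational(1, 4907))) = Add(Mul(-4567, Pow(Rational(1, 58), -1)), Rational(-2787, 4907)) = Add(Mul(-4567, 58), Rational(-2787, 4907)) = Add(-264886, Rational(-2787, 4907)) = Rational(-1299798389, 4907)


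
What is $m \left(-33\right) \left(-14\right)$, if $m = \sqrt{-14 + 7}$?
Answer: $462 i \sqrt{7} \approx 1222.3 i$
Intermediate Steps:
$m = i \sqrt{7}$ ($m = \sqrt{-7} = i \sqrt{7} \approx 2.6458 i$)
$m \left(-33\right) \left(-14\right) = i \sqrt{7} \left(-33\right) \left(-14\right) = - 33 i \sqrt{7} \left(-14\right) = 462 i \sqrt{7}$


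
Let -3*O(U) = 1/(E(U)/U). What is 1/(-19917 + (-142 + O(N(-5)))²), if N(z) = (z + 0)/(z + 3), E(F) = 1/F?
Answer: 144/121393 ≈ 0.0011862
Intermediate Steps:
N(z) = z/(3 + z)
O(U) = -U²/3
1/(-19917 + (-142 + O(N(-5)))²) = 1/(-19917 + (-142 - 25/(3 - 5)²/3)²) = 1/(-19917 + (-142 - (-5/(-2))²/3)²) = 1/(-19917 + (-142 - (-5*(-½))²/3)²) = 1/(-19917 + (-142 - (5/2)²/3)²) = 1/(-19917 + (-142 - ⅓*25/4)²) = 1/(-19917 + (-142 - 25/12)²) = 1/(-19917 + (-1729/12)²) = 1/(-19917 + 2989441/144) = 1/(121393/144) = 144/121393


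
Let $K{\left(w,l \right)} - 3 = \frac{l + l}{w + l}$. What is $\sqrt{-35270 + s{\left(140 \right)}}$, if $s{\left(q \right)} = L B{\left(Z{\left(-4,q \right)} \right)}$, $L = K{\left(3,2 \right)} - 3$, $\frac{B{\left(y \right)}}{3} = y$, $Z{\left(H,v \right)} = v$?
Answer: $i \sqrt{34934} \approx 186.91 i$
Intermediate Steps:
$B{\left(y \right)} = 3 y$
$K{\left(w,l \right)} = 3 + \frac{2 l}{l + w}$ ($K{\left(w,l \right)} = 3 + \frac{l + l}{w + l} = 3 + \frac{2 l}{l + w}$)
$L = \frac{4}{5}$ ($L = \frac{3 \cdot 3 + 5 \cdot 2}{2 + 3} - 3 = \frac{9 + 10}{5} - 3 = \frac{1}{5} \cdot 19 - 3 = \frac{19}{5} - 3 = \frac{4}{5} \approx 0.8$)
$s{\left(q \right)} = \frac{12 q}{5}$ ($s{\left(q \right)} = \frac{4 \cdot 3 q}{5} = \frac{12 q}{5}$)
$\sqrt{-35270 + s{\left(140 \right)}} = \sqrt{-35270 + \frac{12}{5} \cdot 140} = \sqrt{-35270 + 336} = \sqrt{-34934} = i \sqrt{34934}$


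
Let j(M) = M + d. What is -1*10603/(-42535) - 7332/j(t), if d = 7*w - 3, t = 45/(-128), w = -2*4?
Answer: 39999478351/323138395 ≈ 123.78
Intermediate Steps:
w = -8
t = -45/128 (t = 45*(-1/128) = -45/128 ≈ -0.35156)
d = -59 (d = 7*(-8) - 3 = -56 - 3 = -59)
j(M) = -59 + M (j(M) = M - 59 = -59 + M)
-1*10603/(-42535) - 7332/j(t) = -1*10603/(-42535) - 7332/(-59 - 45/128) = -10603*(-1/42535) - 7332/(-7597/128) = 10603/42535 - 7332*(-128/7597) = 10603/42535 + 938496/7597 = 39999478351/323138395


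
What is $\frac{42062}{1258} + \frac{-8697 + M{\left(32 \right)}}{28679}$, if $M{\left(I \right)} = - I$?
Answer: $\frac{5022332}{151589} \approx 33.131$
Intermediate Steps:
$\frac{42062}{1258} + \frac{-8697 + M{\left(32 \right)}}{28679} = \frac{42062}{1258} + \frac{-8697 - 32}{28679} = 42062 \cdot \frac{1}{1258} + \left(-8697 - 32\right) \frac{1}{28679} = \frac{21031}{629} - \frac{1247}{4097} = \frac{5022332}{151589}$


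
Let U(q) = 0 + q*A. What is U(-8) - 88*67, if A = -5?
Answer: -5856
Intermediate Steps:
U(q) = -5*q (U(q) = 0 + q*(-5) = 0 - 5*q = -5*q)
U(-8) - 88*67 = -5*(-8) - 88*67 = 40 - 5896 = -5856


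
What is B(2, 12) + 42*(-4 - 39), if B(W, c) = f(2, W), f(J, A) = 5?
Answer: -1801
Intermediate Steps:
B(W, c) = 5
B(2, 12) + 42*(-4 - 39) = 5 + 42*(-4 - 39) = 5 + 42*(-43) = 5 - 1806 = -1801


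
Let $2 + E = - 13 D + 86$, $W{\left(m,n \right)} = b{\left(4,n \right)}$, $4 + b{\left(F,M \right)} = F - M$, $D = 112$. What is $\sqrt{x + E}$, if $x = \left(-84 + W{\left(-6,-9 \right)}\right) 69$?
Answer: $i \sqrt{6547} \approx 80.914 i$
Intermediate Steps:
$b{\left(F,M \right)} = -4 + F - M$ ($b{\left(F,M \right)} = -4 + \left(F - M\right) = -4 + F - M$)
$W{\left(m,n \right)} = - n$ ($W{\left(m,n \right)} = -4 + 4 - n = - n$)
$x = -5175$ ($x = \left(-84 - -9\right) 69 = \left(-84 + 9\right) 69 = \left(-75\right) 69 = -5175$)
$E = -1372$ ($E = -2 + \left(\left(-13\right) 112 + 86\right) = -2 + \left(-1456 + 86\right) = -2 - 1370 = -1372$)
$\sqrt{x + E} = \sqrt{-5175 - 1372} = \sqrt{-6547} = i \sqrt{6547}$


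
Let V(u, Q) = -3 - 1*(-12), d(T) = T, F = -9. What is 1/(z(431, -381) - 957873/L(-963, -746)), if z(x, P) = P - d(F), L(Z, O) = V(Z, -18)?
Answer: -3/320407 ≈ -9.3631e-6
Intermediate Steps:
V(u, Q) = 9 (V(u, Q) = -3 + 12 = 9)
L(Z, O) = 9
z(x, P) = 9 + P (z(x, P) = P - 1*(-9) = P + 9 = 9 + P)
1/(z(431, -381) - 957873/L(-963, -746)) = 1/((9 - 381) - 957873/9) = 1/(-372 - 957873*1/9) = 1/(-372 - 319291/3) = 1/(-320407/3) = -3/320407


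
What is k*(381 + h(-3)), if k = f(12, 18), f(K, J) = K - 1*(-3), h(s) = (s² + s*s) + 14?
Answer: 6195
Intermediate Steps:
h(s) = 14 + 2*s² (h(s) = (s² + s²) + 14 = 2*s² + 14 = 14 + 2*s²)
f(K, J) = 3 + K (f(K, J) = K + 3 = 3 + K)
k = 15 (k = 3 + 12 = 15)
k*(381 + h(-3)) = 15*(381 + (14 + 2*(-3)²)) = 15*(381 + (14 + 2*9)) = 15*(381 + (14 + 18)) = 15*(381 + 32) = 15*413 = 6195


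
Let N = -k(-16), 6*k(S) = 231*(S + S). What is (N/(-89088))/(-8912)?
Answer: 77/49622016 ≈ 1.5517e-6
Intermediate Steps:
k(S) = 77*S (k(S) = (231*(S + S))/6 = (231*(2*S))/6 = (462*S)/6 = 77*S)
N = 1232 (N = -77*(-16) = -1*(-1232) = 1232)
(N/(-89088))/(-8912) = (1232/(-89088))/(-8912) = (1232*(-1/89088))*(-1/8912) = -77/5568*(-1/8912) = 77/49622016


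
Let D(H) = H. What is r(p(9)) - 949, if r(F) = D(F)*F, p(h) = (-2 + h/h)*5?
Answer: -924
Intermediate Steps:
p(h) = -5 (p(h) = (-2 + 1)*5 = -1*5 = -5)
r(F) = F² (r(F) = F*F = F²)
r(p(9)) - 949 = (-5)² - 949 = 25 - 949 = -924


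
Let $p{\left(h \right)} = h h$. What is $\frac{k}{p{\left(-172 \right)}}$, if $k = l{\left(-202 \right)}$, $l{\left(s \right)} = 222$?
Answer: $\frac{111}{14792} \approx 0.0075041$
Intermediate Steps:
$k = 222$
$p{\left(h \right)} = h^{2}$
$\frac{k}{p{\left(-172 \right)}} = \frac{222}{\left(-172\right)^{2}} = \frac{222}{29584} = 222 \cdot \frac{1}{29584} = \frac{111}{14792}$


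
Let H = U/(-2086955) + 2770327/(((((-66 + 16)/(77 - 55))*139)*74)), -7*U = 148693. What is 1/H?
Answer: -751324669550/89028188596999 ≈ -0.0084392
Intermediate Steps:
U = -148693/7 (U = -1/7*148693 = -148693/7 ≈ -21242.)
H = -89028188596999/751324669550 (H = -148693/7/(-2086955) + 2770327/(((((-66 + 16)/(77 - 55))*139)*74)) = -148693/7*(-1/2086955) + 2770327/(((-50/22*139)*74)) = 148693/14608685 + 2770327/(((-50*1/22*139)*74)) = 148693/14608685 + 2770327/((-25/11*139*74)) = 148693/14608685 + 2770327/((-3475/11*74)) = 148693/14608685 + 2770327/(-257150/11) = 148693/14608685 + 2770327*(-11/257150) = 148693/14608685 - 30473597/257150 = -89028188596999/751324669550 ≈ -118.49)
1/H = 1/(-89028188596999/751324669550) = -751324669550/89028188596999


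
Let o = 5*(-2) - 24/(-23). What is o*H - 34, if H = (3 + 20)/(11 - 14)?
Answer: 104/3 ≈ 34.667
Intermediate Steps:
H = -23/3 (H = 23/(-3) = 23*(-⅓) = -23/3 ≈ -7.6667)
o = -206/23 (o = -10 - 24*(-1)/23 = -10 - 1*(-24/23) = -10 + 24/23 = -206/23 ≈ -8.9565)
o*H - 34 = -206/23*(-23/3) - 34 = 206/3 - 34 = 104/3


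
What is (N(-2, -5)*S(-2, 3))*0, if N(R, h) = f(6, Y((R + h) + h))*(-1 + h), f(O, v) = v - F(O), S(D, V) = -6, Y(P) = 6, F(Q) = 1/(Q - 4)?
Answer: 0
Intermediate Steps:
F(Q) = 1/(-4 + Q)
f(O, v) = v - 1/(-4 + O)
N(R, h) = -11/2 + 11*h/2 (N(R, h) = ((-1 + 6*(-4 + 6))/(-4 + 6))*(-1 + h) = ((-1 + 6*2)/2)*(-1 + h) = ((-1 + 12)/2)*(-1 + h) = ((1/2)*11)*(-1 + h) = 11*(-1 + h)/2 = -11/2 + 11*h/2)
(N(-2, -5)*S(-2, 3))*0 = ((-11/2 + (11/2)*(-5))*(-6))*0 = ((-11/2 - 55/2)*(-6))*0 = -33*(-6)*0 = 198*0 = 0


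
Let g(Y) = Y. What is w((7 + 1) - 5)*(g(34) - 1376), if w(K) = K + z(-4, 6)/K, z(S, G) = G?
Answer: -6710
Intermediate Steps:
w(K) = K + 6/K
w((7 + 1) - 5)*(g(34) - 1376) = (((7 + 1) - 5) + 6/((7 + 1) - 5))*(34 - 1376) = ((8 - 5) + 6/(8 - 5))*(-1342) = (3 + 6/3)*(-1342) = (3 + 6*(1/3))*(-1342) = (3 + 2)*(-1342) = 5*(-1342) = -6710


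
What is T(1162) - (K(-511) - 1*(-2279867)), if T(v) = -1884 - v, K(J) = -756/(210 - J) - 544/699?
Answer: -164362755737/71997 ≈ -2.2829e+6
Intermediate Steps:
K(J) = -544/699 - 756/(210 - J) (K(J) = -756/(210 - J) - 544*1/699 = -756/(210 - J) - 544/699 = -544/699 - 756/(210 - J))
T(1162) - (K(-511) - 1*(-2279867)) = (-1884 - 1*1162) - (4*(160671 - 136*(-511))/(699*(-210 - 511)) - 1*(-2279867)) = (-1884 - 1162) - ((4/699)*(160671 + 69496)/(-721) + 2279867) = -3046 - ((4/699)*(-1/721)*230167 + 2279867) = -3046 - (-131524/71997 + 2279867) = -3046 - 1*164143452875/71997 = -3046 - 164143452875/71997 = -164362755737/71997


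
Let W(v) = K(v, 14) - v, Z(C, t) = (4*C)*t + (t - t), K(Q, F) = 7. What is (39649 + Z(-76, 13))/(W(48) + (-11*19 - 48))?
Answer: -35697/298 ≈ -119.79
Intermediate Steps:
Z(C, t) = 4*C*t (Z(C, t) = 4*C*t + 0 = 4*C*t)
W(v) = 7 - v
(39649 + Z(-76, 13))/(W(48) + (-11*19 - 48)) = (39649 + 4*(-76)*13)/((7 - 1*48) + (-11*19 - 48)) = (39649 - 3952)/((7 - 48) + (-209 - 48)) = 35697/(-41 - 257) = 35697/(-298) = 35697*(-1/298) = -35697/298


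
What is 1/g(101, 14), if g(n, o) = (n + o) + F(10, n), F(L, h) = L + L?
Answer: 1/135 ≈ 0.0074074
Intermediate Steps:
F(L, h) = 2*L
g(n, o) = 20 + n + o (g(n, o) = (n + o) + 2*10 = (n + o) + 20 = 20 + n + o)
1/g(101, 14) = 1/(20 + 101 + 14) = 1/135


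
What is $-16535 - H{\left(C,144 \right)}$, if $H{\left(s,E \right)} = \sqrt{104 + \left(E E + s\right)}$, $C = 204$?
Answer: $-16535 - 2 \sqrt{5261} \approx -16680.0$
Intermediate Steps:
$H{\left(s,E \right)} = \sqrt{104 + s + E^{2}}$ ($H{\left(s,E \right)} = \sqrt{104 + \left(E^{2} + s\right)} = \sqrt{104 + \left(s + E^{2}\right)} = \sqrt{104 + s + E^{2}}$)
$-16535 - H{\left(C,144 \right)} = -16535 - \sqrt{104 + 204 + 144^{2}} = -16535 - \sqrt{104 + 204 + 20736} = -16535 - \sqrt{21044} = -16535 - 2 \sqrt{5261}$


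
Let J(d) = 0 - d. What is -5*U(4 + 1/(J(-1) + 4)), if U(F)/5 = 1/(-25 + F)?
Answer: 125/104 ≈ 1.2019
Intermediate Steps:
J(d) = -d
U(F) = 5/(-25 + F)
-5*U(4 + 1/(J(-1) + 4)) = -25/(-25 + (4 + 1/(-1*(-1) + 4))) = -25/(-25 + (4 + 1/(1 + 4))) = -25/(-25 + (4 + 1/5)) = -25/(-25 + (4 + (⅕)*1)) = -25/(-25 + (4 + ⅕)) = -25/(-25 + 21/5) = -25/(-104/5) = -25*(-5)/104 = -5*(-25/104) = 125/104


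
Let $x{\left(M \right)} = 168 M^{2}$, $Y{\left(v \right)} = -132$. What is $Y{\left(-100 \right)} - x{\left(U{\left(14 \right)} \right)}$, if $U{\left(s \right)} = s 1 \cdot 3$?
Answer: $-296484$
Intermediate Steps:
$U{\left(s \right)} = 3 s$ ($U{\left(s \right)} = s 3 = 3 s$)
$Y{\left(-100 \right)} - x{\left(U{\left(14 \right)} \right)} = -132 - 168 \left(3 \cdot 14\right)^{2} = -132 - 168 \cdot 42^{2} = -132 - 168 \cdot 1764 = -132 - 296352 = -296484$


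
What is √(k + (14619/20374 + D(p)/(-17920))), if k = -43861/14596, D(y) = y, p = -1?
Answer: I*√3964797845665424392170/41633046560 ≈ 1.5124*I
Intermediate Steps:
k = -43861/14596 (k = -43861*1/14596 = -43861/14596 ≈ -3.0050)
√(k + (14619/20374 + D(p)/(-17920))) = √(-43861/14596 + (14619/20374 - 1/(-17920))) = √(-43861/14596 + (14619*(1/20374) - 1*(-1/17920))) = √(-43861/14596 + (14619/20374 + 1/17920)) = √(-43861/14596 + 130996427/182551040) = √(-1523711829237/666128744960) = I*√3964797845665424392170/41633046560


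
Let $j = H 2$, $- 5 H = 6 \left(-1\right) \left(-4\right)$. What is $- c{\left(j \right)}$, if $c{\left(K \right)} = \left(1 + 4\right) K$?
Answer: $48$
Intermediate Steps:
$H = - \frac{24}{5}$ ($H = - \frac{6 \left(-1\right) \left(-4\right)}{5} = - \frac{\left(-6\right) \left(-4\right)}{5} = \left(- \frac{1}{5}\right) 24 = - \frac{24}{5} \approx -4.8$)
$j = - \frac{48}{5}$ ($j = \left(- \frac{24}{5}\right) 2 = - \frac{48}{5} \approx -9.6$)
$c{\left(K \right)} = 5 K$
$- c{\left(j \right)} = - \frac{5 \left(-48\right)}{5} = \left(-1\right) \left(-48\right) = 48$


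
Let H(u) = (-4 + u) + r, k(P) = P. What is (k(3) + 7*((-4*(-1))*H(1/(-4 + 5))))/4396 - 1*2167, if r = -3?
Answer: -9526297/4396 ≈ -2167.0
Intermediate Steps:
H(u) = -7 + u (H(u) = (-4 + u) - 3 = -7 + u)
(k(3) + 7*((-4*(-1))*H(1/(-4 + 5))))/4396 - 1*2167 = (3 + 7*((-4*(-1))*(-7 + 1/(-4 + 5))))/4396 - 1*2167 = (3 + 7*(4*(-7 + 1/1)))*(1/4396) - 2167 = (3 + 7*(4*(-7 + 1)))*(1/4396) - 2167 = (3 + 7*(4*(-6)))*(1/4396) - 2167 = (3 + 7*(-24))*(1/4396) - 2167 = (3 - 168)*(1/4396) - 2167 = -165*1/4396 - 2167 = -165/4396 - 2167 = -9526297/4396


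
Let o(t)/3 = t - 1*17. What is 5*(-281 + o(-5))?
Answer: -1735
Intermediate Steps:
o(t) = -51 + 3*t (o(t) = 3*(t - 1*17) = 3*(t - 17) = 3*(-17 + t) = -51 + 3*t)
5*(-281 + o(-5)) = 5*(-281 + (-51 + 3*(-5))) = 5*(-281 + (-51 - 15)) = 5*(-281 - 66) = 5*(-347) = -1735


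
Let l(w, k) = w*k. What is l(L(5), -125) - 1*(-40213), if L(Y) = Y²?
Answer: 37088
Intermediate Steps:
l(w, k) = k*w
l(L(5), -125) - 1*(-40213) = -125*5² - 1*(-40213) = -125*25 + 40213 = -3125 + 40213 = 37088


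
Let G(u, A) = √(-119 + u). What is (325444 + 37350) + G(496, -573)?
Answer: 362794 + √377 ≈ 3.6281e+5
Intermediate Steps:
(325444 + 37350) + G(496, -573) = (325444 + 37350) + √(-119 + 496) = 362794 + √377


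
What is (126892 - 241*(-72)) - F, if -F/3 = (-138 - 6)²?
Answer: 206452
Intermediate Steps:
F = -62208 (F = -3*(-138 - 6)² = -3*(-144)² = -3*20736 = -62208)
(126892 - 241*(-72)) - F = (126892 - 241*(-72)) - 1*(-62208) = (126892 + 17352) + 62208 = 144244 + 62208 = 206452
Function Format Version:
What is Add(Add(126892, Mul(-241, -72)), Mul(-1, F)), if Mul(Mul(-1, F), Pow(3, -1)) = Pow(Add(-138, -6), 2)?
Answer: 206452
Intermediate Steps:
F = -62208 (F = Mul(-3, Pow(Add(-138, -6), 2)) = Mul(-3, Pow(-144, 2)) = Mul(-3, 20736) = -62208)
Add(Add(126892, Mul(-241, -72)), Mul(-1, F)) = Add(Add(126892, Mul(-241, -72)), Mul(-1, -62208)) = Add(Add(126892, 17352), 62208) = Add(144244, 62208) = 206452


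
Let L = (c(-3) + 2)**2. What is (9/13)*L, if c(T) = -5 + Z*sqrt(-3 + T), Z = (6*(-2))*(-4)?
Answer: -124335/13 - 2592*I*sqrt(6)/13 ≈ -9564.2 - 488.39*I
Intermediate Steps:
Z = 48 (Z = -12*(-4) = 48)
c(T) = -5 + 48*sqrt(-3 + T)
L = (-3 + 48*I*sqrt(6))**2 (L = ((-5 + 48*sqrt(-3 - 3)) + 2)**2 = ((-5 + 48*sqrt(-6)) + 2)**2 = ((-5 + 48*(I*sqrt(6))) + 2)**2 = ((-5 + 48*I*sqrt(6)) + 2)**2 = (-3 + 48*I*sqrt(6))**2 ≈ -13815.0 - 705.45*I)
(9/13)*L = (9/13)*(-13815 - 288*I*sqrt(6)) = (9*(1/13))*(-13815 - 288*I*sqrt(6)) = 9*(-13815 - 288*I*sqrt(6))/13 = -124335/13 - 2592*I*sqrt(6)/13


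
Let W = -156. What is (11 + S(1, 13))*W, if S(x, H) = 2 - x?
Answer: -1872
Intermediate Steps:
(11 + S(1, 13))*W = (11 + (2 - 1*1))*(-156) = (11 + (2 - 1))*(-156) = (11 + 1)*(-156) = 12*(-156) = -1872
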